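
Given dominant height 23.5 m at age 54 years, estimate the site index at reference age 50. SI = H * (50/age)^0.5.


50/54 = 0.925926
(0.925926)^0.5 = 0.962250
SI = 23.5 * 0.962250 = 22.6129 ≈ 22.6 m

22.6 m


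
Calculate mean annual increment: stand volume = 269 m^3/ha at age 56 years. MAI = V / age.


MAI = 269 / 56 = 4.8036 ≈ 4.80 m^3/ha/yr

4.80 m^3/ha/yr


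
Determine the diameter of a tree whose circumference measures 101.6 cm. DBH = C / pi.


DBH = C / pi = 101.6 / 3.141593 = 32.3403 ≈ 32.34 cm

32.34 cm


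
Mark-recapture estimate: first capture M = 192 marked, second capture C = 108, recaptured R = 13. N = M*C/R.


N = M * C / R = 192 * 108 / 13 = 20736 / 13 = 1595.08 ≈ 1595

1595 individuals


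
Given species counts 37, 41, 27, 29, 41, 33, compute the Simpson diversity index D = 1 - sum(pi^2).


Total N = 37 + 41 + 27 + 29 + 41 + 33 = 208
Per-species terms:
  p = 37/208 = 0.177885; p^2 = 0.177885^2 = 0.031643
  p = 41/208 = 0.197115; p^2 = 0.197115^2 = 0.038854
  p = 27/208 = 0.129808; p^2 = 0.129808^2 = 0.016850
  p = 29/208 = 0.139423; p^2 = 0.139423^2 = 0.019439
  p = 41/208 = 0.197115; p^2 = 0.197115^2 = 0.038854
  p = 33/208 = 0.158654; p^2 = 0.158654^2 = 0.025171
sum(p^2) = 0.031643 + 0.038854 + 0.016850 + 0.019439 + 0.038854 + 0.025171 = 0.170811
D = 1 - 0.170811 = 0.829189 ≈ 0.8292

0.8292


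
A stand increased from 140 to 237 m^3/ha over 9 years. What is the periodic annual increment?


PAI = (V2 - V1) / period = (237 - 140) / 9 = 97 / 9 = 10.7778 ≈ 10.78 m^3/ha/yr

10.78 m^3/ha/yr


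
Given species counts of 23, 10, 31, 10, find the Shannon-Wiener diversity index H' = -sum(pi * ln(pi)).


Total N = 23 + 10 + 31 + 10 = 74
Per-species terms:
  p = 23/74 = 0.310811; ln(p) = -1.168570; p*ln(p) = 0.310811 * (-1.168570) = -0.363204
  p = 10/74 = 0.135135; ln(p) = -2.001481; p*ln(p) = 0.135135 * (-2.001481) = -0.270470
  p = 31/74 = 0.418919; ln(p) = -0.870078; p*ln(p) = 0.418919 * (-0.870078) = -0.364492
  p = 10/74 = 0.135135; ln(p) = -2.001481; p*ln(p) = 0.135135 * (-2.001481) = -0.270470
sum(p*ln(p)) = (-0.363204) + (-0.270470) + (-0.364492) + (-0.270470) = -1.268636
H' = -(-1.268636) = 1.268636 ≈ 1.2686

1.2686


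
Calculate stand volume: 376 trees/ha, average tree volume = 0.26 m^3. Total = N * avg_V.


V_stand = 376 * 0.26 = 97.76 ≈ 97.8 m^3/ha

97.8 m^3/ha


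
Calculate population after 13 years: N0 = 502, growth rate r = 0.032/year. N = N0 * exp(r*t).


r*t = 0.032 * 13 = 0.416
exp(0.416) = 1.51589
N = 502 * 1.51589 = 760.977 ≈ 761

761


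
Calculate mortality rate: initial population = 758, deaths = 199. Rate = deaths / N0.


Mortality rate = 199 / 758 = 0.262533 ≈ 0.2625

0.2625


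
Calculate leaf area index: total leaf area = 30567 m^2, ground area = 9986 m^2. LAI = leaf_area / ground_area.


LAI = 30567 / 9986 = 3.0610 ≈ 3.06

3.06


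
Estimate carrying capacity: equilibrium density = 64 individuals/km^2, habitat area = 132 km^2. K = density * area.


K = 64 * 132 = 8448 individuals

8448 individuals


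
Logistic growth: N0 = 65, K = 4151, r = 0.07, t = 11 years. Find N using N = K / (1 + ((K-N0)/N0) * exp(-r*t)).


(K - N0)/N0 = (4151 - 65)/65 = 4086/65 = 62.8615
r*t = 0.07 * 11 = 0.77; exp(-0.77) = 0.463013
62.8615 * 0.463013 = 29.1057
1 + 29.1057 = 30.1057
N = 4151 / 30.1057 = 137.881 ≈ 138

138


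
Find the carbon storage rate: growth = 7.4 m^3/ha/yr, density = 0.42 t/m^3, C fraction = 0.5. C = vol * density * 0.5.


C = 7.4 * 0.42 * 0.5 = 1.554 ≈ 1.55 t C/ha/yr

1.55 t C/ha/yr


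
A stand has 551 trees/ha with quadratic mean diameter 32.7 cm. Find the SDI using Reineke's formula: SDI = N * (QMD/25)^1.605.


QMD/25 = 32.7/25 = 1.308
(1.308)^1.605 = exp(1.605 * ln(1.308)) = exp(1.605 * 0.268499) = exp(0.430941) = 1.53870
SDI = 551 * 1.53870 = 847.824 ≈ 848

848


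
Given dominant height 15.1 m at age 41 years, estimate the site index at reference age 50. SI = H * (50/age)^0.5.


50/41 = 1.21951
(1.21951)^0.5 = 1.10431
SI = 15.1 * 1.10431 = 16.6751 ≈ 16.7 m

16.7 m


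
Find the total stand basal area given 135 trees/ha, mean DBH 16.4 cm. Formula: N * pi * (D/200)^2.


(D/200)^2 = (16.4/200)^2 = 0.082^2 = 0.006724
Individual BA = 3.141593 * 0.006724 = 0.0211241 m^2
Stand BA = 135 * 0.0211241 = 2.85175 ≈ 2.85 m^2/ha

2.85 m^2/ha


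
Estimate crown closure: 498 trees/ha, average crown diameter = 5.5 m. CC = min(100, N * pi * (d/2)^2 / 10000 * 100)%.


(d/2)^2 = (5.5/2)^2 = 2.75^2 = 7.5625
Crown area = 3.141593 * 7.5625 = 23.7583 m^2
N * area / 10000 * 100 = 498 * 23.7583 / 10000 * 100 = 118.316
CC = min(100, 118.316) = 100%

100%


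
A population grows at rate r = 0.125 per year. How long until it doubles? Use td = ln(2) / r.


td = ln(2) / 0.125 = 0.693147 / 0.125 = 5.54518 ≈ 5.5 years

5.5 years


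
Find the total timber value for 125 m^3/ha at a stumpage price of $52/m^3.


Value = 125 * 52 = $6500/ha

$6500/ha


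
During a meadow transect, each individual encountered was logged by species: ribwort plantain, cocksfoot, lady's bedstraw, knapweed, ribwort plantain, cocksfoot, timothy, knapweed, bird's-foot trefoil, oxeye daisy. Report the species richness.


Total individuals logged = 10
Distinct species (count of individuals): ribwort plantain (2), cocksfoot (2), lady's bedstraw (1), knapweed (2), timothy (1), bird's-foot trefoil (1), oxeye daisy (1)
Species richness = number of distinct species = 7

7


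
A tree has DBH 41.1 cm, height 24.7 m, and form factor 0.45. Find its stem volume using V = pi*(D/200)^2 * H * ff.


(D/200)^2 = (41.1/200)^2 = 0.2055^2 = 0.04223025
BA = 3.141593 * 0.04223025 = 0.132670 m^2
V = 0.132670 * 24.7 * 0.45 = 1.47463 ≈ 1.475 m^3

1.475 m^3


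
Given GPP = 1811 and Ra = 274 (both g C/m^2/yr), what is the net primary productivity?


NPP = GPP - Ra = 1811 - 274 = 1537 g C/m^2/yr

1537 g C/m^2/yr


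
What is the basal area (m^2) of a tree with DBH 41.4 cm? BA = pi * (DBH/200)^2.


D/200 = 41.4/200 = 0.207 m
(D/200)^2 = 0.207^2 = 0.042849
BA = 3.141593 * 0.042849 = 0.134614 ≈ 0.1346 m^2

0.1346 m^2


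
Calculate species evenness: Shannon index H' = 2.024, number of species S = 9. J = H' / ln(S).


ln(9) = 2.19722
J = H' / ln(S) = 2.024 / 2.19722 = 0.921164 ≈ 0.9212

0.9212


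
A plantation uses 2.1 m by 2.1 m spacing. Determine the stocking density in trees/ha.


N = 10000 / 2.1^2 = 10000 / 4.41 = 2267.57 ≈ 2268 trees/ha

2268 trees/ha


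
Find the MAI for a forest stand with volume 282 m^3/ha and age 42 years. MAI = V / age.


MAI = 282 / 42 = 6.7143 ≈ 6.71 m^3/ha/yr

6.71 m^3/ha/yr


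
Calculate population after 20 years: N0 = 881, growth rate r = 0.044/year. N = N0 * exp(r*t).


r*t = 0.044 * 20 = 0.88
exp(0.88) = 2.41090
N = 881 * 2.41090 = 2124.00 ≈ 2124

2124


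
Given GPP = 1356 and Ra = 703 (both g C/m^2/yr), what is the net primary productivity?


NPP = GPP - Ra = 1356 - 703 = 653 g C/m^2/yr

653 g C/m^2/yr


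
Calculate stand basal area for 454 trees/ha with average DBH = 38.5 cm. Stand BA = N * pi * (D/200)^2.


(D/200)^2 = (38.5/200)^2 = 0.1925^2 = 0.03705625
Individual BA = 3.141593 * 0.03705625 = 0.116416 m^2
Stand BA = 454 * 0.116416 = 52.8529 ≈ 52.85 m^2/ha

52.85 m^2/ha


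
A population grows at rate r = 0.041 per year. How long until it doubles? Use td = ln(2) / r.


td = ln(2) / 0.041 = 0.693147 / 0.041 = 16.9060 ≈ 16.9 years

16.9 years


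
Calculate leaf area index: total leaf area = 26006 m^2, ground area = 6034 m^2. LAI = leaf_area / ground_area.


LAI = 26006 / 6034 = 4.3099 ≈ 4.31

4.31


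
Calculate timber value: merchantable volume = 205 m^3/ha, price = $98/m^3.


Value = 205 * 98 = $20090/ha

$20090/ha


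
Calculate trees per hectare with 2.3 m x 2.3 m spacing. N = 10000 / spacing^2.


N = 10000 / 2.3^2 = 10000 / 5.29 = 1890.36 ≈ 1890 trees/ha

1890 trees/ha


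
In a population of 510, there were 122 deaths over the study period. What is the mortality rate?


Mortality rate = 122 / 510 = 0.239216 ≈ 0.2392

0.2392


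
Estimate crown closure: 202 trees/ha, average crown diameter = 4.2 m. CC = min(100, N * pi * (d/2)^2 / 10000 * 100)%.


(d/2)^2 = (4.2/2)^2 = 2.1^2 = 4.41
Crown area = 3.141593 * 4.41 = 13.8544 m^2
N * area / 10000 * 100 = 202 * 13.8544 / 10000 * 100 = 27.9859
CC = min(100, 27.9859) = 27.9859 ≈ 28.0%

28.0%


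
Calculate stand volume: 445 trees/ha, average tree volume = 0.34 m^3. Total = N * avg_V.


V_stand = 445 * 0.34 = 151.3 m^3/ha

151.3 m^3/ha


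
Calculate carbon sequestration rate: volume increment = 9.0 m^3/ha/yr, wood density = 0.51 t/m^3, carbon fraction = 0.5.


C = 9.0 * 0.51 * 0.5 = 2.295 ≈ 2.30 t C/ha/yr

2.30 t C/ha/yr


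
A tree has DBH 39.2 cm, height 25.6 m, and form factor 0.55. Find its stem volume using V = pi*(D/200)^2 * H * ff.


(D/200)^2 = (39.2/200)^2 = 0.196^2 = 0.038416
BA = 3.141593 * 0.038416 = 0.120687 m^2
V = 0.120687 * 25.6 * 0.55 = 1.69927 ≈ 1.699 m^3

1.699 m^3


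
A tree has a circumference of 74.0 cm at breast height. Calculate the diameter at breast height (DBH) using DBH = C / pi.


DBH = C / pi = 74.0 / 3.141593 = 23.5549 ≈ 23.55 cm

23.55 cm


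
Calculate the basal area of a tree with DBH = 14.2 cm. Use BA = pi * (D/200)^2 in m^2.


D/200 = 14.2/200 = 0.071 m
(D/200)^2 = 0.071^2 = 0.005041
BA = 3.141593 * 0.005041 = 0.0158368 ≈ 0.0158 m^2

0.0158 m^2


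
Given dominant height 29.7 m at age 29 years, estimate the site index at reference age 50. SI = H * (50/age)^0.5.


50/29 = 1.72414
(1.72414)^0.5 = 1.31307
SI = 29.7 * 1.31307 = 38.9982 ≈ 39.0 m

39.0 m


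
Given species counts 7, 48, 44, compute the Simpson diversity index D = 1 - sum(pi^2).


Total N = 7 + 48 + 44 = 99
Per-species terms:
  p = 7/99 = 0.070707; p^2 = 0.070707^2 = 0.004999
  p = 48/99 = 0.484848; p^2 = 0.484848^2 = 0.235078
  p = 44/99 = 0.444444; p^2 = 0.444444^2 = 0.197530
sum(p^2) = 0.004999 + 0.235078 + 0.197530 = 0.437607
D = 1 - 0.437607 = 0.562393 ≈ 0.5624

0.5624


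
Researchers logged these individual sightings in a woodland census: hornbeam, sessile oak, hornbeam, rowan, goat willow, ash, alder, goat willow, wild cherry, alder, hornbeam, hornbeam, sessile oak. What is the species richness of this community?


Total individuals logged = 13
Distinct species (count of individuals): hornbeam (4), sessile oak (2), rowan (1), goat willow (2), ash (1), alder (2), wild cherry (1)
Species richness = number of distinct species = 7

7


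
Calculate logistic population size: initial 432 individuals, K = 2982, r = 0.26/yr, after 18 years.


(K - N0)/N0 = (2982 - 432)/432 = 2550/432 = 5.90278
r*t = 0.26 * 18 = 4.68; exp(-4.68) = 0.00927901
5.90278 * 0.00927901 = 0.0547720
1 + 0.0547720 = 1.05477
N = 2982 / 1.05477 = 2827.16 ≈ 2827

2827


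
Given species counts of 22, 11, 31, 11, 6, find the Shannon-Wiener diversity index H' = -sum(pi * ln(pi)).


Total N = 22 + 11 + 31 + 11 + 6 = 81
Per-species terms:
  p = 22/81 = 0.271605; ln(p) = -1.303406; p*ln(p) = 0.271605 * (-1.303406) = -0.354012
  p = 11/81 = 0.135802; ln(p) = -1.996557; p*ln(p) = 0.135802 * (-1.996557) = -0.271136
  p = 31/81 = 0.382716; ln(p) = -0.960462; p*ln(p) = 0.382716 * (-0.960462) = -0.367584
  p = 11/81 = 0.135802; ln(p) = -1.996557; p*ln(p) = 0.135802 * (-1.996557) = -0.271136
  p = 6/81 = 0.074074; ln(p) = -2.602691; p*ln(p) = 0.074074 * (-2.602691) = -0.192792
sum(p*ln(p)) = (-0.354012) + (-0.271136) + (-0.367584) + (-0.271136) + (-0.192792) = -1.456660
H' = -(-1.456660) = 1.456660 ≈ 1.4567

1.4567


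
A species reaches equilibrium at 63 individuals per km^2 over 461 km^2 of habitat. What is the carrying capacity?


K = 63 * 461 = 29043 individuals

29043 individuals


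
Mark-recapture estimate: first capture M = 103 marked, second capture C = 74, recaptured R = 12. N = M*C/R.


N = M * C / R = 103 * 74 / 12 = 7622 / 12 = 635.17 ≈ 635

635 individuals


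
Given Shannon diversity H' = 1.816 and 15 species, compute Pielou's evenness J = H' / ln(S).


ln(15) = 2.70805
J = H' / ln(S) = 1.816 / 2.70805 = 0.670593 ≈ 0.6706

0.6706


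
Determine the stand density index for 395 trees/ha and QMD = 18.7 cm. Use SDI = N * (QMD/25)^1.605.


QMD/25 = 18.7/25 = 0.748
(0.748)^1.605 = exp(1.605 * ln(0.748)) = exp(1.605 * (-0.290352)) = exp(-0.466015) = 0.627498
SDI = 395 * 0.627498 = 247.862 ≈ 248

248


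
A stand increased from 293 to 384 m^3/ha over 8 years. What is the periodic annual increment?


PAI = (V2 - V1) / period = (384 - 293) / 8 = 91 / 8 = 11.3750 ≈ 11.38 m^3/ha/yr

11.38 m^3/ha/yr


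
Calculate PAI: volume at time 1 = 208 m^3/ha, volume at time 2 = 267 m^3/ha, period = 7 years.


PAI = (V2 - V1) / period = (267 - 208) / 7 = 59 / 7 = 8.4286 ≈ 8.43 m^3/ha/yr

8.43 m^3/ha/yr


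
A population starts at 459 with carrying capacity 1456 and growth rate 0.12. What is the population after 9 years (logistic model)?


(K - N0)/N0 = (1456 - 459)/459 = 997/459 = 2.17211
r*t = 0.12 * 9 = 1.08; exp(-1.08) = 0.339596
2.17211 * 0.339596 = 0.737640
1 + 0.737640 = 1.73764
N = 1456 / 1.73764 = 837.918 ≈ 838

838


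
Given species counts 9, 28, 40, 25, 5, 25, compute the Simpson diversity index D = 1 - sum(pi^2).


Total N = 9 + 28 + 40 + 25 + 5 + 25 = 132
Per-species terms:
  p = 9/132 = 0.068182; p^2 = 0.068182^2 = 0.004649
  p = 28/132 = 0.212121; p^2 = 0.212121^2 = 0.044995
  p = 40/132 = 0.303030; p^2 = 0.303030^2 = 0.091827
  p = 25/132 = 0.189394; p^2 = 0.189394^2 = 0.035870
  p = 5/132 = 0.037879; p^2 = 0.037879^2 = 0.001435
  p = 25/132 = 0.189394; p^2 = 0.189394^2 = 0.035870
sum(p^2) = 0.004649 + 0.044995 + 0.091827 + 0.035870 + 0.001435 + 0.035870 = 0.214646
D = 1 - 0.214646 = 0.785354 ≈ 0.7854

0.7854


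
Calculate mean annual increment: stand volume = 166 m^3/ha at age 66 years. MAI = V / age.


MAI = 166 / 66 = 2.5152 ≈ 2.52 m^3/ha/yr

2.52 m^3/ha/yr


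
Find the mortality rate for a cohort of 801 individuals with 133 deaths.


Mortality rate = 133 / 801 = 0.166042 ≈ 0.1660

0.1660


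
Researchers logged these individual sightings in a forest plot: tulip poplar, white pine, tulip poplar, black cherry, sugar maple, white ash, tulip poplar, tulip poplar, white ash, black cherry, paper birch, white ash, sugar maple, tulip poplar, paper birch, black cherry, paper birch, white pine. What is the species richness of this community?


Total individuals logged = 18
Distinct species (count of individuals): tulip poplar (5), white pine (2), black cherry (3), sugar maple (2), white ash (3), paper birch (3)
Species richness = number of distinct species = 6

6


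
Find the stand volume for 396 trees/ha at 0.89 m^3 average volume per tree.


V_stand = 396 * 0.89 = 352.44 ≈ 352.4 m^3/ha

352.4 m^3/ha


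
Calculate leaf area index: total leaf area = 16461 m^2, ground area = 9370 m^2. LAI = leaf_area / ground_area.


LAI = 16461 / 9370 = 1.7568 ≈ 1.76

1.76


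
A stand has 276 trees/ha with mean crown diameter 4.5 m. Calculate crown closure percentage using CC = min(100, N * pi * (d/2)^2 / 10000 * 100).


(d/2)^2 = (4.5/2)^2 = 2.25^2 = 5.0625
Crown area = 3.141593 * 5.0625 = 15.9043 m^2
N * area / 10000 * 100 = 276 * 15.9043 / 10000 * 100 = 43.8959
CC = min(100, 43.8959) = 43.8959 ≈ 43.9%

43.9%


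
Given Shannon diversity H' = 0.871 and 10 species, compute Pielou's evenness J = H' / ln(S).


ln(10) = 2.30259
J = H' / ln(S) = 0.871 / 2.30259 = 0.378270 ≈ 0.3783

0.3783


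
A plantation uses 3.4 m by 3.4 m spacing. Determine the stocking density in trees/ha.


N = 10000 / 3.4^2 = 10000 / 11.56 = 865.052 ≈ 865 trees/ha

865 trees/ha


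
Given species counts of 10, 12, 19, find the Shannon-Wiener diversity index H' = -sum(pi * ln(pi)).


Total N = 10 + 12 + 19 = 41
Per-species terms:
  p = 10/41 = 0.243902; ln(p) = -1.410989; p*ln(p) = 0.243902 * (-1.410989) = -0.344143
  p = 12/41 = 0.292683; ln(p) = -1.228665; p*ln(p) = 0.292683 * (-1.228665) = -0.359609
  p = 19/41 = 0.463415; ln(p) = -0.769132; p*ln(p) = 0.463415 * (-0.769132) = -0.356427
sum(p*ln(p)) = (-0.344143) + (-0.359609) + (-0.356427) = -1.060179
H' = -(-1.060179) = 1.060179 ≈ 1.0602

1.0602


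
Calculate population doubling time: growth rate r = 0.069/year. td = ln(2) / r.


td = ln(2) / 0.069 = 0.693147 / 0.069 = 10.0456 ≈ 10.0 years

10.0 years


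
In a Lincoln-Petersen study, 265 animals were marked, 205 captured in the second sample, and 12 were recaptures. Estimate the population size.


N = M * C / R = 265 * 205 / 12 = 54325 / 12 = 4527.08 ≈ 4527

4527 individuals


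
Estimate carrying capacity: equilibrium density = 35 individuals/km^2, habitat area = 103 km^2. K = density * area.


K = 35 * 103 = 3605 individuals

3605 individuals


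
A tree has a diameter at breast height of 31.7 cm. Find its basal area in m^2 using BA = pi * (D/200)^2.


D/200 = 31.7/200 = 0.1585 m
(D/200)^2 = 0.1585^2 = 0.02512225
BA = 3.141593 * 0.02512225 = 0.0789239 ≈ 0.0789 m^2

0.0789 m^2


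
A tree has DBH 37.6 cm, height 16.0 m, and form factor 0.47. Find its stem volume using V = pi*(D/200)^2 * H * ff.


(D/200)^2 = (37.6/200)^2 = 0.188^2 = 0.035344
BA = 3.141593 * 0.035344 = 0.111036 m^2
V = 0.111036 * 16.0 * 0.47 = 0.834991 ≈ 0.835 m^3

0.835 m^3


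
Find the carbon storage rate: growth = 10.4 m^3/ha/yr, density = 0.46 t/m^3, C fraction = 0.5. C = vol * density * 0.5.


C = 10.4 * 0.46 * 0.5 = 2.392 ≈ 2.39 t C/ha/yr

2.39 t C/ha/yr


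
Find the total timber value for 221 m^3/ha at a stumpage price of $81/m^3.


Value = 221 * 81 = $17901/ha

$17901/ha


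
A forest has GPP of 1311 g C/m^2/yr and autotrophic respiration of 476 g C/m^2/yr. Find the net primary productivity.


NPP = GPP - Ra = 1311 - 476 = 835 g C/m^2/yr

835 g C/m^2/yr


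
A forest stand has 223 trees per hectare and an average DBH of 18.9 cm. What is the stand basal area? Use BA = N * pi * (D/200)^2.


(D/200)^2 = (18.9/200)^2 = 0.0945^2 = 0.00893025
Individual BA = 3.141593 * 0.00893025 = 0.0280552 m^2
Stand BA = 223 * 0.0280552 = 6.25631 ≈ 6.26 m^2/ha

6.26 m^2/ha


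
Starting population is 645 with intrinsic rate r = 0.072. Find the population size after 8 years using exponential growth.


r*t = 0.072 * 8 = 0.576
exp(0.576) = 1.77891
N = 645 * 1.77891 = 1147.40 ≈ 1147

1147


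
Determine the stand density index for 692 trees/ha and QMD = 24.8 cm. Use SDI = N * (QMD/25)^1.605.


QMD/25 = 24.8/25 = 0.992
(0.992)^1.605 = exp(1.605 * ln(0.992)) = exp(1.605 * (-0.00803217)) = exp(-0.0128916) = 0.987191
SDI = 692 * 0.987191 = 683.136 ≈ 683

683


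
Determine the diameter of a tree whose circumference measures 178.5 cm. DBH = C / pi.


DBH = C / pi = 178.5 / 3.141593 = 56.8183 ≈ 56.82 cm

56.82 cm


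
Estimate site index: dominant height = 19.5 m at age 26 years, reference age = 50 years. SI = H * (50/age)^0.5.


50/26 = 1.92308
(1.92308)^0.5 = 1.38675
SI = 19.5 * 1.38675 = 27.0416 ≈ 27.0 m

27.0 m


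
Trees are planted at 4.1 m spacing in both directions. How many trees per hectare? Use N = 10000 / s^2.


N = 10000 / 4.1^2 = 10000 / 16.81 = 594.884 ≈ 595 trees/ha

595 trees/ha


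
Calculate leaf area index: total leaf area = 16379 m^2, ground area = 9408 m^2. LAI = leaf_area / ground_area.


LAI = 16379 / 9408 = 1.7410 ≈ 1.74

1.74


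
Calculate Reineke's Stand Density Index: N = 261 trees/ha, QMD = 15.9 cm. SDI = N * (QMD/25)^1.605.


QMD/25 = 15.9/25 = 0.636
(0.636)^1.605 = exp(1.605 * ln(0.636)) = exp(1.605 * (-0.452557)) = exp(-0.726354) = 0.483669
SDI = 261 * 0.483669 = 126.238 ≈ 126

126


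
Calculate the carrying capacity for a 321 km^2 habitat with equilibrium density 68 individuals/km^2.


K = 68 * 321 = 21828 individuals

21828 individuals


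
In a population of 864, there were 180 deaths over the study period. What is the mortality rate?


Mortality rate = 180 / 864 = 0.208333 ≈ 0.2083

0.2083


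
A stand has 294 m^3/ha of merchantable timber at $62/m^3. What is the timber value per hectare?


Value = 294 * 62 = $18228/ha

$18228/ha


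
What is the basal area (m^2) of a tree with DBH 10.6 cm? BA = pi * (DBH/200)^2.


D/200 = 10.6/200 = 0.053 m
(D/200)^2 = 0.053^2 = 0.002809
BA = 3.141593 * 0.002809 = 0.00882473 ≈ 0.0088 m^2

0.0088 m^2


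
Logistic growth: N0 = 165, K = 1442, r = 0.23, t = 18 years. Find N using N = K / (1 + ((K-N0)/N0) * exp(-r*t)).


(K - N0)/N0 = (1442 - 165)/165 = 1277/165 = 7.73939
r*t = 0.23 * 18 = 4.14; exp(-4.14) = 0.0159229
7.73939 * 0.0159229 = 0.123234
1 + 0.123234 = 1.12323
N = 1442 / 1.12323 = 1283.80 ≈ 1284

1284


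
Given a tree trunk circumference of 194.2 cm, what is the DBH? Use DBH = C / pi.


DBH = C / pi = 194.2 / 3.141593 = 61.8158 ≈ 61.82 cm

61.82 cm


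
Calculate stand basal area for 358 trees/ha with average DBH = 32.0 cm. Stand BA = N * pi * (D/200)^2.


(D/200)^2 = (32.0/200)^2 = 0.16^2 = 0.0256
Individual BA = 3.141593 * 0.0256 = 0.0804248 m^2
Stand BA = 358 * 0.0804248 = 28.7921 ≈ 28.79 m^2/ha

28.79 m^2/ha


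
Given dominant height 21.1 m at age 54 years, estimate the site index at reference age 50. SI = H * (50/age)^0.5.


50/54 = 0.925926
(0.925926)^0.5 = 0.962250
SI = 21.1 * 0.962250 = 20.3035 ≈ 20.3 m

20.3 m


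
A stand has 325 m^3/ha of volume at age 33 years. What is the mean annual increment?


MAI = 325 / 33 = 9.8485 ≈ 9.85 m^3/ha/yr

9.85 m^3/ha/yr


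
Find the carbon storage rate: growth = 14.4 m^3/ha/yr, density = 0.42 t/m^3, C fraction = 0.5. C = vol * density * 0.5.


C = 14.4 * 0.42 * 0.5 = 3.024 ≈ 3.02 t C/ha/yr

3.02 t C/ha/yr


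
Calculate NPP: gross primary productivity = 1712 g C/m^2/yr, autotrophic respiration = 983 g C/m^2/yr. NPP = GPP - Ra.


NPP = GPP - Ra = 1712 - 983 = 729 g C/m^2/yr

729 g C/m^2/yr


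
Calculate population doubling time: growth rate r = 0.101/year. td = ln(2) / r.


td = ln(2) / 0.101 = 0.693147 / 0.101 = 6.86284 ≈ 6.9 years

6.9 years


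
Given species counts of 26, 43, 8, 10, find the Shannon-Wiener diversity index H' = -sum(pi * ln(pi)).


Total N = 26 + 43 + 8 + 10 = 87
Per-species terms:
  p = 26/87 = 0.298851; ln(p) = -1.207810; p*ln(p) = 0.298851 * (-1.207810) = -0.360955
  p = 43/87 = 0.494253; ln(p) = -0.704708; p*ln(p) = 0.494253 * (-0.704708) = -0.348304
  p = 8/87 = 0.091954; ln(p) = -2.386467; p*ln(p) = 0.091954 * (-2.386467) = -0.219445
  p = 10/87 = 0.114943; ln(p) = -2.163319; p*ln(p) = 0.114943 * (-2.163319) = -0.248658
sum(p*ln(p)) = (-0.360955) + (-0.348304) + (-0.219445) + (-0.248658) = -1.177362
H' = -(-1.177362) = 1.177362 ≈ 1.1774

1.1774


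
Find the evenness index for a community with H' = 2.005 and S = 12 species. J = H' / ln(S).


ln(12) = 2.48491
J = H' / ln(S) = 2.005 / 2.48491 = 0.806870 ≈ 0.8069

0.8069


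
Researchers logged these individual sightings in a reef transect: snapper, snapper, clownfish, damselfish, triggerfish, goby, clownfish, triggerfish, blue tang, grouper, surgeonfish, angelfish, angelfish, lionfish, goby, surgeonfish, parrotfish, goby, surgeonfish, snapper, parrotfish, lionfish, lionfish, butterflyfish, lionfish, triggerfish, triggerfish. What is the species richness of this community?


Total individuals logged = 27
Distinct species (count of individuals): snapper (3), clownfish (2), damselfish (1), triggerfish (4), goby (3), blue tang (1), grouper (1), surgeonfish (3), angelfish (2), lionfish (4), parrotfish (2), butterflyfish (1)
Species richness = number of distinct species = 12

12


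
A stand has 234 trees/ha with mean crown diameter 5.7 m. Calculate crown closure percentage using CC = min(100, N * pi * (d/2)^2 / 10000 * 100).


(d/2)^2 = (5.7/2)^2 = 2.85^2 = 8.1225
Crown area = 3.141593 * 8.1225 = 25.5176 m^2
N * area / 10000 * 100 = 234 * 25.5176 / 10000 * 100 = 59.7112
CC = min(100, 59.7112) = 59.7112 ≈ 59.7%

59.7%


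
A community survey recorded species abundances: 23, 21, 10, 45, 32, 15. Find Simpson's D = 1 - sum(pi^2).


Total N = 23 + 21 + 10 + 45 + 32 + 15 = 146
Per-species terms:
  p = 23/146 = 0.157534; p^2 = 0.157534^2 = 0.024817
  p = 21/146 = 0.143836; p^2 = 0.143836^2 = 0.020689
  p = 10/146 = 0.068493; p^2 = 0.068493^2 = 0.004691
  p = 45/146 = 0.308219; p^2 = 0.308219^2 = 0.094999
  p = 32/146 = 0.219178; p^2 = 0.219178^2 = 0.048039
  p = 15/146 = 0.102740; p^2 = 0.102740^2 = 0.010556
sum(p^2) = 0.024817 + 0.020689 + 0.004691 + 0.094999 + 0.048039 + 0.010556 = 0.203791
D = 1 - 0.203791 = 0.796209 ≈ 0.7962

0.7962


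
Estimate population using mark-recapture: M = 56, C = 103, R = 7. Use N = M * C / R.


N = M * C / R = 56 * 103 / 7 = 5768 / 7 = 824

824 individuals


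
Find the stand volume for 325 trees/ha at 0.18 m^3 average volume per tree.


V_stand = 325 * 0.18 = 58.5 m^3/ha

58.5 m^3/ha


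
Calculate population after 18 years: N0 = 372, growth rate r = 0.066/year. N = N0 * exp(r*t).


r*t = 0.066 * 18 = 1.188
exp(1.188) = 3.28051
N = 372 * 3.28051 = 1220.35 ≈ 1220

1220


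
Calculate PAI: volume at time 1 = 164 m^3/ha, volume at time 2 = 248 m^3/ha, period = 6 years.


PAI = (V2 - V1) / period = (248 - 164) / 6 = 84 / 6 = 14.00 m^3/ha/yr

14.00 m^3/ha/yr


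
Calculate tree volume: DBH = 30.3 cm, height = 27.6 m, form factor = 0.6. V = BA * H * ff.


(D/200)^2 = (30.3/200)^2 = 0.1515^2 = 0.02295225
BA = 3.141593 * 0.02295225 = 0.0721066 m^2
V = 0.0721066 * 27.6 * 0.6 = 1.19409 ≈ 1.194 m^3

1.194 m^3


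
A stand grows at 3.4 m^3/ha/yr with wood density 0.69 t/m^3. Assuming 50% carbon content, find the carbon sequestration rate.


C = 3.4 * 0.69 * 0.5 = 1.173 ≈ 1.17 t C/ha/yr

1.17 t C/ha/yr


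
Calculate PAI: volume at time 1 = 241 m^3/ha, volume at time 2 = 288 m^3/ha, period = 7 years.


PAI = (V2 - V1) / period = (288 - 241) / 7 = 47 / 7 = 6.7143 ≈ 6.71 m^3/ha/yr

6.71 m^3/ha/yr


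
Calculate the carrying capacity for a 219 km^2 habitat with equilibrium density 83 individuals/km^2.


K = 83 * 219 = 18177 individuals

18177 individuals


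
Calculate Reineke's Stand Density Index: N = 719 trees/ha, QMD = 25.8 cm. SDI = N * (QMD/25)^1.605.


QMD/25 = 25.8/25 = 1.032
(1.032)^1.605 = exp(1.605 * ln(1.032)) = exp(1.605 * 0.0314987) = exp(0.0505554) = 1.05186
SDI = 719 * 1.05186 = 756.287 ≈ 756

756


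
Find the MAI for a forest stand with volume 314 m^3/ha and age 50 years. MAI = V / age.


MAI = 314 / 50 = 6.28 m^3/ha/yr

6.28 m^3/ha/yr


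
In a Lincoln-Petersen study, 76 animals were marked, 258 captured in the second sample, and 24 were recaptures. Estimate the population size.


N = M * C / R = 76 * 258 / 24 = 19608 / 24 = 817

817 individuals


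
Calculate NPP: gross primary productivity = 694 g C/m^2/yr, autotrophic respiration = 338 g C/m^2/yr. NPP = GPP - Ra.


NPP = GPP - Ra = 694 - 338 = 356 g C/m^2/yr

356 g C/m^2/yr


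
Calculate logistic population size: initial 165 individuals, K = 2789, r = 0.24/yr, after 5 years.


(K - N0)/N0 = (2789 - 165)/165 = 2624/165 = 15.9030
r*t = 0.24 * 5 = 1.2; exp(-1.2) = 0.301194
15.9030 * 0.301194 = 4.78989
1 + 4.78989 = 5.78989
N = 2789 / 5.78989 = 481.702 ≈ 482

482


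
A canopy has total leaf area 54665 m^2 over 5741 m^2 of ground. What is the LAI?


LAI = 54665 / 5741 = 9.5219 ≈ 9.52

9.52


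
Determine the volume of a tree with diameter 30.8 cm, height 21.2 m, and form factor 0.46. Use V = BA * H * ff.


(D/200)^2 = (30.8/200)^2 = 0.154^2 = 0.023716
BA = 3.141593 * 0.023716 = 0.0745060 m^2
V = 0.0745060 * 21.2 * 0.46 = 0.726583 ≈ 0.727 m^3

0.727 m^3


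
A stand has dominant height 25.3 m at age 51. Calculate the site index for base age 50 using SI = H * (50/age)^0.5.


50/51 = 0.980392
(0.980392)^0.5 = 0.990147
SI = 25.3 * 0.990147 = 25.0507 ≈ 25.1 m

25.1 m


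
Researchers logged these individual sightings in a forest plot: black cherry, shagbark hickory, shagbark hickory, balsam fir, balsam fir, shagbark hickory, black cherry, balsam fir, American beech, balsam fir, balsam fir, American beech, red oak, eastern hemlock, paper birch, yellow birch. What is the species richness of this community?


Total individuals logged = 16
Distinct species (count of individuals): black cherry (2), shagbark hickory (3), balsam fir (5), American beech (2), red oak (1), eastern hemlock (1), paper birch (1), yellow birch (1)
Species richness = number of distinct species = 8

8


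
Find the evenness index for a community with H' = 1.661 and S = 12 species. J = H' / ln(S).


ln(12) = 2.48491
J = H' / ln(S) = 1.661 / 2.48491 = 0.668435 ≈ 0.6684

0.6684


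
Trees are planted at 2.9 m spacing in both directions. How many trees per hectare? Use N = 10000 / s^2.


N = 10000 / 2.9^2 = 10000 / 8.41 = 1189.06 ≈ 1189 trees/ha

1189 trees/ha


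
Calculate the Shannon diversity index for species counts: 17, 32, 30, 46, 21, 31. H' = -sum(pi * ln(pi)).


Total N = 17 + 32 + 30 + 46 + 21 + 31 = 177
Per-species terms:
  p = 17/177 = 0.096045; ln(p) = -2.342938; p*ln(p) = 0.096045 * (-2.342938) = -0.225027
  p = 32/177 = 0.180791; ln(p) = -1.710414; p*ln(p) = 0.180791 * (-1.710414) = -0.309227
  p = 30/177 = 0.169492; ln(p) = -1.774950; p*ln(p) = 0.169492 * (-1.774950) = -0.300840
  p = 46/177 = 0.259887; ln(p) = -1.347508; p*ln(p) = 0.259887 * (-1.347508) = -0.350200
  p = 21/177 = 0.118644; ln(p) = -2.131628; p*ln(p) = 0.118644 * (-2.131628) = -0.252905
  p = 31/177 = 0.175141; ln(p) = -1.742164; p*ln(p) = 0.175141 * (-1.742164) = -0.305124
sum(p*ln(p)) = (-0.225027) + (-0.309227) + (-0.300840) + (-0.350200) + (-0.252905) + (-0.305124) = -1.743323
H' = -(-1.743323) = 1.743323 ≈ 1.7433

1.7433


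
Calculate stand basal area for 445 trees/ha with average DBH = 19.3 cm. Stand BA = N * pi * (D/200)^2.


(D/200)^2 = (19.3/200)^2 = 0.0965^2 = 0.00931225
Individual BA = 3.141593 * 0.00931225 = 0.0292553 m^2
Stand BA = 445 * 0.0292553 = 13.0186 ≈ 13.02 m^2/ha

13.02 m^2/ha


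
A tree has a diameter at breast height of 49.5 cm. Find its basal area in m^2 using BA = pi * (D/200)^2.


D/200 = 49.5/200 = 0.2475 m
(D/200)^2 = 0.2475^2 = 0.06125625
BA = 3.141593 * 0.06125625 = 0.192442 ≈ 0.1924 m^2

0.1924 m^2


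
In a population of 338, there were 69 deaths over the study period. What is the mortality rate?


Mortality rate = 69 / 338 = 0.204142 ≈ 0.2041

0.2041


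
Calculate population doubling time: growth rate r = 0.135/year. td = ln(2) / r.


td = ln(2) / 0.135 = 0.693147 / 0.135 = 5.13442 ≈ 5.1 years

5.1 years


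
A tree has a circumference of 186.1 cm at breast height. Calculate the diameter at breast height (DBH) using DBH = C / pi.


DBH = C / pi = 186.1 / 3.141593 = 59.2375 ≈ 59.24 cm

59.24 cm


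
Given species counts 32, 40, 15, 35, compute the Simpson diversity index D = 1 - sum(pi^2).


Total N = 32 + 40 + 15 + 35 = 122
Per-species terms:
  p = 32/122 = 0.262295; p^2 = 0.262295^2 = 0.068799
  p = 40/122 = 0.327869; p^2 = 0.327869^2 = 0.107498
  p = 15/122 = 0.122951; p^2 = 0.122951^2 = 0.015117
  p = 35/122 = 0.286885; p^2 = 0.286885^2 = 0.082303
sum(p^2) = 0.068799 + 0.107498 + 0.015117 + 0.082303 = 0.273717
D = 1 - 0.273717 = 0.726283 ≈ 0.7263

0.7263


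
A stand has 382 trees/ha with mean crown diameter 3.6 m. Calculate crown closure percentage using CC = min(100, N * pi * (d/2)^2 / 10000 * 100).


(d/2)^2 = (3.6/2)^2 = 1.8^2 = 3.24
Crown area = 3.141593 * 3.24 = 10.1788 m^2
N * area / 10000 * 100 = 382 * 10.1788 / 10000 * 100 = 38.8830
CC = min(100, 38.8830) = 38.8830 ≈ 38.9%

38.9%


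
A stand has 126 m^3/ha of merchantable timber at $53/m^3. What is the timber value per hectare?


Value = 126 * 53 = $6678/ha

$6678/ha


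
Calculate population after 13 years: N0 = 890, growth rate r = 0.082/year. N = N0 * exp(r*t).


r*t = 0.082 * 13 = 1.066
exp(1.066) = 2.90374
N = 890 * 2.90374 = 2584.33 ≈ 2584

2584


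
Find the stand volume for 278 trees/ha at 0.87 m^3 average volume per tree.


V_stand = 278 * 0.87 = 241.86 ≈ 241.9 m^3/ha

241.9 m^3/ha


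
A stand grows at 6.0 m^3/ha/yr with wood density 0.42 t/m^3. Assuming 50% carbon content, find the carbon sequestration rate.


C = 6.0 * 0.42 * 0.5 = 1.26 t C/ha/yr

1.26 t C/ha/yr


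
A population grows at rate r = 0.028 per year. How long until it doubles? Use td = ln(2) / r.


td = ln(2) / 0.028 = 0.693147 / 0.028 = 24.7553 ≈ 24.8 years

24.8 years


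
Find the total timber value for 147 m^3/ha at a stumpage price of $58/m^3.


Value = 147 * 58 = $8526/ha

$8526/ha


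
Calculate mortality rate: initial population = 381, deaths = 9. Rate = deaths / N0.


Mortality rate = 9 / 381 = 0.023622 ≈ 0.0236

0.0236


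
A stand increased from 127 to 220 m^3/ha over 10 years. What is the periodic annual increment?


PAI = (V2 - V1) / period = (220 - 127) / 10 = 93 / 10 = 9.30 m^3/ha/yr

9.30 m^3/ha/yr


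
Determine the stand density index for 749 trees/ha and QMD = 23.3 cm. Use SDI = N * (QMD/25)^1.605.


QMD/25 = 23.3/25 = 0.932
(0.932)^1.605 = exp(1.605 * ln(0.932)) = exp(1.605 * (-0.0704225)) = exp(-0.113028) = 0.893126
SDI = 749 * 0.893126 = 668.951 ≈ 669

669


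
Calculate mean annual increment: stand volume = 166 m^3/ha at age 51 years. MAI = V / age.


MAI = 166 / 51 = 3.2549 ≈ 3.25 m^3/ha/yr

3.25 m^3/ha/yr


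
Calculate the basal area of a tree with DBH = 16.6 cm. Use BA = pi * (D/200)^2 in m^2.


D/200 = 16.6/200 = 0.083 m
(D/200)^2 = 0.083^2 = 0.006889
BA = 3.141593 * 0.006889 = 0.0216424 ≈ 0.0216 m^2

0.0216 m^2


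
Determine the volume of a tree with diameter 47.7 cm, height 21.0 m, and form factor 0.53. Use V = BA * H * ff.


(D/200)^2 = (47.7/200)^2 = 0.2385^2 = 0.05688225
BA = 3.141593 * 0.05688225 = 0.178701 m^2
V = 0.178701 * 21.0 * 0.53 = 1.98894 ≈ 1.989 m^3

1.989 m^3


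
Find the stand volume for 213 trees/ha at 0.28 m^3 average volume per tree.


V_stand = 213 * 0.28 = 59.64 ≈ 59.6 m^3/ha

59.6 m^3/ha


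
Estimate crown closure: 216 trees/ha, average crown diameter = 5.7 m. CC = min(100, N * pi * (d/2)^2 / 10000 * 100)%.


(d/2)^2 = (5.7/2)^2 = 2.85^2 = 8.1225
Crown area = 3.141593 * 8.1225 = 25.5176 m^2
N * area / 10000 * 100 = 216 * 25.5176 / 10000 * 100 = 55.1180
CC = min(100, 55.1180) = 55.1180 ≈ 55.1%

55.1%


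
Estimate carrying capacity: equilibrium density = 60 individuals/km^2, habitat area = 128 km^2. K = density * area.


K = 60 * 128 = 7680 individuals

7680 individuals


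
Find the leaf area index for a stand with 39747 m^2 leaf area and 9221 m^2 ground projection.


LAI = 39747 / 9221 = 4.3105 ≈ 4.31

4.31


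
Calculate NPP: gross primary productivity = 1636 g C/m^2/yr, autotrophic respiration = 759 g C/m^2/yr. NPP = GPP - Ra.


NPP = GPP - Ra = 1636 - 759 = 877 g C/m^2/yr

877 g C/m^2/yr


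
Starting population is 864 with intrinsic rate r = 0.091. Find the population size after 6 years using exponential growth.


r*t = 0.091 * 6 = 0.546
exp(0.546) = 1.72633
N = 864 * 1.72633 = 1491.55 ≈ 1492

1492


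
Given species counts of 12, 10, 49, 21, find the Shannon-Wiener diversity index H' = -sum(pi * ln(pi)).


Total N = 12 + 10 + 49 + 21 = 92
Per-species terms:
  p = 12/92 = 0.130435; ln(p) = -2.036880; p*ln(p) = 0.130435 * (-2.036880) = -0.265680
  p = 10/92 = 0.108696; ln(p) = -2.219200; p*ln(p) = 0.108696 * (-2.219200) = -0.241218
  p = 49/92 = 0.532609; ln(p) = -0.629968; p*ln(p) = 0.532609 * (-0.629968) = -0.335527
  p = 21/92 = 0.228261; ln(p) = -1.477266; p*ln(p) = 0.228261 * (-1.477266) = -0.337202
sum(p*ln(p)) = (-0.265680) + (-0.241218) + (-0.335527) + (-0.337202) = -1.179627
H' = -(-1.179627) = 1.179627 ≈ 1.1796

1.1796


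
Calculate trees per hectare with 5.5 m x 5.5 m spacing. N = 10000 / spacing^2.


N = 10000 / 5.5^2 = 10000 / 30.25 = 330.579 ≈ 331 trees/ha

331 trees/ha


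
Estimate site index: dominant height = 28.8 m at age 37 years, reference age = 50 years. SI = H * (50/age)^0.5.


50/37 = 1.35135
(1.35135)^0.5 = 1.16248
SI = 28.8 * 1.16248 = 33.4794 ≈ 33.5 m

33.5 m


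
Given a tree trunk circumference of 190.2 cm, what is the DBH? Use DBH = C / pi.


DBH = C / pi = 190.2 / 3.141593 = 60.5425 ≈ 60.54 cm

60.54 cm


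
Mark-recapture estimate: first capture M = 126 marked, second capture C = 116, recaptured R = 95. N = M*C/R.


N = M * C / R = 126 * 116 / 95 = 14616 / 95 = 153.85 ≈ 154

154 individuals


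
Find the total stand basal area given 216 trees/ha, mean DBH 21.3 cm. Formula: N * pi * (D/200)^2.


(D/200)^2 = (21.3/200)^2 = 0.1065^2 = 0.01134225
Individual BA = 3.141593 * 0.01134225 = 0.0356327 m^2
Stand BA = 216 * 0.0356327 = 7.69666 ≈ 7.70 m^2/ha

7.70 m^2/ha


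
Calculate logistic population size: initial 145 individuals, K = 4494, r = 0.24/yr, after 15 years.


(K - N0)/N0 = (4494 - 145)/145 = 4349/145 = 29.9931
r*t = 0.24 * 15 = 3.6; exp(-3.6) = 0.0273237
29.9931 * 0.0273237 = 0.819522
1 + 0.819522 = 1.81952
N = 4494 / 1.81952 = 2469.88 ≈ 2470

2470


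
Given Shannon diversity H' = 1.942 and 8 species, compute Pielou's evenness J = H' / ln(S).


ln(8) = 2.07944
J = H' / ln(S) = 1.942 / 2.07944 = 0.933905 ≈ 0.9339

0.9339


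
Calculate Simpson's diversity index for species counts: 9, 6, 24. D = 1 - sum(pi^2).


Total N = 9 + 6 + 24 = 39
Per-species terms:
  p = 9/39 = 0.230769; p^2 = 0.230769^2 = 0.053254
  p = 6/39 = 0.153846; p^2 = 0.153846^2 = 0.023669
  p = 24/39 = 0.615385; p^2 = 0.615385^2 = 0.378699
sum(p^2) = 0.053254 + 0.023669 + 0.378699 = 0.455622
D = 1 - 0.455622 = 0.544378 ≈ 0.5444

0.5444


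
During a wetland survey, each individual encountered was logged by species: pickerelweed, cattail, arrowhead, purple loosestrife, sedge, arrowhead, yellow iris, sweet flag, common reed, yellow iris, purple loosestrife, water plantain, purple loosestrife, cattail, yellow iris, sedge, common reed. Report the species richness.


Total individuals logged = 17
Distinct species (count of individuals): pickerelweed (1), cattail (2), arrowhead (2), purple loosestrife (3), sedge (2), yellow iris (3), sweet flag (1), common reed (2), water plantain (1)
Species richness = number of distinct species = 9

9


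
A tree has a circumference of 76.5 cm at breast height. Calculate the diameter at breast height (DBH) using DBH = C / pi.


DBH = C / pi = 76.5 / 3.141593 = 24.3507 ≈ 24.35 cm

24.35 cm


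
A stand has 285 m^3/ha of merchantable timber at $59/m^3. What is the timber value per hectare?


Value = 285 * 59 = $16815/ha

$16815/ha


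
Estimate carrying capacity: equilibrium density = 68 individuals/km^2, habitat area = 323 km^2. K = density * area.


K = 68 * 323 = 21964 individuals

21964 individuals


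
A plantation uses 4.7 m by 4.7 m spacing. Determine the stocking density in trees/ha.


N = 10000 / 4.7^2 = 10000 / 22.09 = 452.694 ≈ 453 trees/ha

453 trees/ha


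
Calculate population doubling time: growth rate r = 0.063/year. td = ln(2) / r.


td = ln(2) / 0.063 = 0.693147 / 0.063 = 11.0023 ≈ 11.0 years

11.0 years


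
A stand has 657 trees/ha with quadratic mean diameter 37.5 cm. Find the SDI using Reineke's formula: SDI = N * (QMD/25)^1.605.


QMD/25 = 37.5/25 = 1.5
(1.5)^1.605 = exp(1.605 * ln(1.5)) = exp(1.605 * 0.405465) = exp(0.650771) = 1.91702
SDI = 657 * 1.91702 = 1259.48 ≈ 1259

1259


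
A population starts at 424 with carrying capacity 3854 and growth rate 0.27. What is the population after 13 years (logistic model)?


(K - N0)/N0 = (3854 - 424)/424 = 3430/424 = 8.08962
r*t = 0.27 * 13 = 3.51; exp(-3.51) = 0.0298969
8.08962 * 0.0298969 = 0.241855
1 + 0.241855 = 1.24186
N = 3854 / 1.24186 = 3103.41 ≈ 3103

3103
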